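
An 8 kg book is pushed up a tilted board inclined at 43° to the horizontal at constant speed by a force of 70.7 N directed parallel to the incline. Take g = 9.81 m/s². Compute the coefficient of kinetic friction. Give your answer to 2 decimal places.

At constant speed ΣF = 0 along the incline. The applied 70.7 N acts up the slope; the weight component mg sin 43° = 53.523 N and kinetic friction μN both act down the slope.
So 70.7 = 53.523 + μ × 57.397, giving μ = (70.7 − 53.523) / 57.397 = 0.2993.

0.30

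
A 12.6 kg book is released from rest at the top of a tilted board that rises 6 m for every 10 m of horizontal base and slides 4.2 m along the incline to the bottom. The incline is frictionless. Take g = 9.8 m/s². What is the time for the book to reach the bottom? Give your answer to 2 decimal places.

The weight component along the incline is mg sin 30.96° = 63.530 N and the normal force is N = mg cos 30.96° = 105.883 N.
With no friction, a = g sin 30.96° = 5.0421 m/s².
Starting from rest, L = ½at², so t = √(2L/a) = √(2 × 4.2 / 5.0421) = 1.2907 s.

1.29 s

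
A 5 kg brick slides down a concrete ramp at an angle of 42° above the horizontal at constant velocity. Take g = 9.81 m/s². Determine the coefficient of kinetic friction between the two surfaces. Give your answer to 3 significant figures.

At constant velocity the net force along the incline is zero: mg sin 42° = μ mg cos 42°.
So μ = tan 42° = 0.6691 / 0.7431 = 0.9004.

0.900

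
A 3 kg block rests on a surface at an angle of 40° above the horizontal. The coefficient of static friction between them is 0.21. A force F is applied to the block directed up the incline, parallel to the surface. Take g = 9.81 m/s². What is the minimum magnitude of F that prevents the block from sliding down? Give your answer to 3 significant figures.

14.2 N

The normal force is N = mg cos 40° = 22.545 N. With F at its minimum the block is on the verge of sliding down, so static friction is at its maximum μ_s N = 0.21 × 22.545 = 4.734 N and acts up the slope.
Equilibrium along the incline: F + μ_s N = mg sin 40°, so F = 18.917 − 4.734 = 14.183 N.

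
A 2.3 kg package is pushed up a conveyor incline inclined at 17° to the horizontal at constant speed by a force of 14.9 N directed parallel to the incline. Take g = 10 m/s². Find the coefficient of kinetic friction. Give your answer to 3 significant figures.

0.372

At constant speed ΣF = 0 along the incline. The applied 14.9 N acts up the slope; the weight component mg sin 17° = 6.725 N and kinetic friction μN both act down the slope.
So 14.9 = 6.725 + μ × 21.995, giving μ = (14.9 − 6.725) / 21.995 = 0.3717.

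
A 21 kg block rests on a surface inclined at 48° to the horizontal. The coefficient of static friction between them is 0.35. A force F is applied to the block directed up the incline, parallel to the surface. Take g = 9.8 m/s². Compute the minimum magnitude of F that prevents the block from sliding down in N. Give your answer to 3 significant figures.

The normal force is N = mg cos 48° = 137.707 N. With F at its minimum the block is on the verge of sliding down, so static friction is at its maximum μ_s N = 0.35 × 137.707 = 48.197 N and acts up the slope.
Equilibrium along the incline: F + μ_s N = mg sin 48°, so F = 152.939 − 48.197 = 104.742 N.

105 N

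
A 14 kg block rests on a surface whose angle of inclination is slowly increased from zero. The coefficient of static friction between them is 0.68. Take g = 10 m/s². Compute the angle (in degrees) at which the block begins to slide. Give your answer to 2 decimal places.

34.22°

At the threshold of sliding, static friction is at its maximum μ_s N and exactly balances the weight component along the incline: mg sin θ = μ_s mg cos θ.
Hence tan θ = μ_s = 0.68, so θ = arctan(0.68) = 34.2157°.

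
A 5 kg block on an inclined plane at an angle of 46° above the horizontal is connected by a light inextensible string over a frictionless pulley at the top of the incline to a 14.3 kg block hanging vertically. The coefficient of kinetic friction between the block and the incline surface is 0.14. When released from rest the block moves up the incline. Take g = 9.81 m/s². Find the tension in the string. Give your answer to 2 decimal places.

For the block on the incline: the weight component along the slope is m₁g sin 46° = 5 × 9.81 × 0.7193 = 35.282 N and the normal force is N = m₁g cos 46° = 34.073 N.
Kinetic friction opposes the block's motion up the incline: f = μN = 0.14 × 34.073 = 4.770 N acting down the slope.
Newton's second law for the block (up-slope positive): T − 35.282 − 4.770 = 5 a. For the hanging block (downward positive): 14.3 × 9.81 − T = 14.3 a.
Adding the two equations eliminates T: 100.231 = 19.3 a, so a = 5.1933 m/s².
Then from the hanging block's equation, T = 14.3 × (9.81 − 5.1933) = 66.019 N.

66.02 N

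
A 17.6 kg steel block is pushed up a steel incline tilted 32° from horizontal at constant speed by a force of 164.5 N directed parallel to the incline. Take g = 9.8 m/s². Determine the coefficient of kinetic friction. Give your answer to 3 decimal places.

At constant speed ΣF = 0 along the incline. The applied 164.5 N acts up the slope; the weight component mg sin 32° = 91.400 N and kinetic friction μN both act down the slope.
So 164.5 = 91.400 + μ × 146.271, giving μ = (164.5 − 91.400) / 146.271 = 0.4998.

0.500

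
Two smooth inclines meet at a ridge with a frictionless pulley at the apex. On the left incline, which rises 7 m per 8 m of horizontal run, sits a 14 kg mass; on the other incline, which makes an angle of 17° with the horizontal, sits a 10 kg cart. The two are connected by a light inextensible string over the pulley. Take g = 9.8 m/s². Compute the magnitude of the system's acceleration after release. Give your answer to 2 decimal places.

2.57 m/s²

Resolve each weight along its own incline: the 14 kg mass has component 14 × 9.8 × sin 41.19° = 90.347 N down its slope, and the 10 kg mass has 10 × 9.8 × sin 17° = 28.652 N down its slope.
The 14 kg side's 90.347 N exceeds the other side's 28.652 N, so that mass slides down and the 10 kg mass slides up. Taking that direction as positive, Newton's second law for the whole system gives 90.347 − 28.652 = (14 + 10) a, so a = 61.695 / 24 = 2.5706 m/s².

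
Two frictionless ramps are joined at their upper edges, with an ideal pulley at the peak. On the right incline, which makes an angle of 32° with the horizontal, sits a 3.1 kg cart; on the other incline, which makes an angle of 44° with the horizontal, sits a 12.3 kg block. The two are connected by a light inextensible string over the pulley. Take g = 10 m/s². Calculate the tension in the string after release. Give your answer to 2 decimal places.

Resolve each weight along its own incline: the 3.1 kg mass has component 3.1 × 10 × sin 32° = 16.427 N down its slope, and the 12.3 kg mass has 12.3 × 10 × sin 44° = 85.443 N down its slope.
The 12.3 kg side's 85.443 N exceeds the other side's 16.427 N, so that mass slides down and the 3.1 kg mass slides up. Taking that direction as positive, Newton's second law for the whole system gives 85.443 − 16.427 = (3.1 + 12.3) a, so a = 69.016 / 15.4 = 4.4816 m/s².
For the 3.1 kg mass (up-slope positive): T − 16.427 = 3.1 × 4.4816, so T = 30.320 N.

30.32 N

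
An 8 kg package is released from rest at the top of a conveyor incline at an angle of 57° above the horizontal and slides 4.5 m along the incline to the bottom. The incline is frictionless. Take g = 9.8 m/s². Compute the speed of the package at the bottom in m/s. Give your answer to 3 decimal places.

8.601 m/s

The weight component along the incline is mg sin 57° = 65.752 N and the normal force is N = mg cos 57° = 42.700 N.
With no friction, a = g sin 57° = 8.2190 m/s².
Starting from rest over a distance of 4.5 m, v² = 2aL = 2 × 8.2190 × 4.5 = 73.9710, so v = 8.6006 m/s.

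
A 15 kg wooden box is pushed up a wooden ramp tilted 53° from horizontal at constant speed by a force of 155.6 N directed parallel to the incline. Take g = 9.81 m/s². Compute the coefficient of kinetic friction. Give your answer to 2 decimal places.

At constant speed ΣF = 0 along the incline. The applied 155.6 N acts up the slope; the weight component mg sin 53° = 117.519 N and kinetic friction μN both act down the slope.
So 155.6 = 117.519 + μ × 88.557, giving μ = (155.6 − 117.519) / 88.557 = 0.4300.

0.43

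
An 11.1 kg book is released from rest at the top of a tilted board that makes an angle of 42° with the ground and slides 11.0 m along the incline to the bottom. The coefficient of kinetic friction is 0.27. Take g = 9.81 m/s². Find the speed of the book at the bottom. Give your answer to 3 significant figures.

The weight component along the incline is mg sin 42° = 72.862 N and the normal force is N = mg cos 42° = 80.922 N.
Friction up the slope is f = μN = 0.27 × 80.922 = 21.849 N, so the net downslope force is 72.862 − 21.849 = 51.013 N and a = 51.013 / 11.1 = 4.5958 m/s².
Starting from rest over a distance of 11.0 m, v² = 2aL = 2 × 4.5958 × 11.0 = 101.1076, so v = 10.0552 m/s.

10.1 m/s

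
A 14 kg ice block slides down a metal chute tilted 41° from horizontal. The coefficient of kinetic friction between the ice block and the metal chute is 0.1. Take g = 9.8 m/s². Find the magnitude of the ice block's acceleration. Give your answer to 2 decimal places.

5.69 m/s²

Resolving the weight along the incline: the component pulling the ice block down the slope is mg sin 41° = 14 × 9.8 × 0.6561 = 90.017 N, and the normal force is N = mg cos 41° = 14 × 9.8 × 0.7547 = 103.545 N.
Kinetic friction acts up the slope with magnitude f = μN = 0.1 × 103.545 = 10.355 N.
Net force along the incline is 90.017 − 10.355 = 79.662 N, so a = 79.662 / 14 = 5.6901 m/s².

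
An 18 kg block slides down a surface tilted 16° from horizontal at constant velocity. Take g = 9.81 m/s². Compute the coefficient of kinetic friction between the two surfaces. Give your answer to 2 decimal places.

At constant velocity the net force along the incline is zero: mg sin 16° = μ mg cos 16°.
So μ = tan 16° = 0.2756 / 0.9613 = 0.2867.

0.29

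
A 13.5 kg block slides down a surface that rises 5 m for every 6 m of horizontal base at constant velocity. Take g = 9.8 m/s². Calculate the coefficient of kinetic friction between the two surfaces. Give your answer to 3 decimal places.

0.833

At constant velocity the net force along the incline is zero: mg sin 39.81° = μ mg cos 39.81°.
So μ = tan 39.81° = 0.6402 / 0.7682 = 0.8334.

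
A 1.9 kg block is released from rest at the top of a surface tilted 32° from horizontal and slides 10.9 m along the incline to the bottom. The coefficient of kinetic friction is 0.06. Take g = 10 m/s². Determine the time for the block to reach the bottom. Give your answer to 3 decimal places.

2.133 s

The weight component along the incline is mg sin 32° = 10.068 N and the normal force is N = mg cos 32° = 16.113 N.
Friction up the slope is f = μN = 0.06 × 16.113 = 0.967 N, so the net downslope force is 10.068 − 0.967 = 9.101 N and a = 9.101 / 1.9 = 4.7900 m/s².
Starting from rest, L = ½at², so t = √(2L/a) = √(2 × 10.9 / 4.7900) = 2.1333 s.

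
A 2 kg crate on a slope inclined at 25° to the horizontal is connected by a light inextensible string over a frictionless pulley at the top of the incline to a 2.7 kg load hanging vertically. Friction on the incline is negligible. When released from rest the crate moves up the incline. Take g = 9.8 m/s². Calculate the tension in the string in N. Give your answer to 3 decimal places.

16.018 N

For the crate on the incline: the weight component along the slope is m₁g sin 25° = 2 × 9.8 × 0.4226 = 8.283 N and the normal force is N = m₁g cos 25° = 17.764 N.
Newton's second law for the crate (up-slope positive): T − 8.283 = 2 a. For the hanging load (downward positive): 2.7 × 9.8 − T = 2.7 a.
Adding the two equations eliminates T: 18.177 = 4.7 a, so a = 3.8674 m/s².
Then from the hanging load's equation, T = 2.7 × (9.8 − 3.8674) = 16.018 N.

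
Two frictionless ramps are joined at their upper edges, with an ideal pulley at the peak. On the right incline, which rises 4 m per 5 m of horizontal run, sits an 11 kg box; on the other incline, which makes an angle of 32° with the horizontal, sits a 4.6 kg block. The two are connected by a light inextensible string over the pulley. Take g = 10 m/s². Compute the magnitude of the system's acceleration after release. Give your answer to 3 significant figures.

2.84 m/s²

Resolve each weight along its own incline: the 11 kg mass has component 11 × 10 × sin 38.66° = 68.716 N down its slope, and the 4.6 kg mass has 4.6 × 10 × sin 32° = 24.376 N down its slope.
The 11 kg side's 68.716 N exceeds the other side's 24.376 N, so that mass slides down and the 4.6 kg mass slides up. Taking that direction as positive, Newton's second law for the whole system gives 68.716 − 24.376 = (11 + 4.6) a, so a = 44.340 / 15.6 = 2.8423 m/s².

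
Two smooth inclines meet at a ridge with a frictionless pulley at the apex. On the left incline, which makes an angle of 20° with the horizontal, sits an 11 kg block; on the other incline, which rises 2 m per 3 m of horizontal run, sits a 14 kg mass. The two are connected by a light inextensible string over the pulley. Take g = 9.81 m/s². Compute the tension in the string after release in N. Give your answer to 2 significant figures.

54 N

Resolve each weight along its own incline: the 11 kg mass has component 11 × 9.81 × sin 20° = 36.907 N down its slope, and the 14 kg mass has 14 × 9.81 × sin 33.69° = 76.183 N down its slope.
The 14 kg side's 76.183 N exceeds the other side's 36.907 N, so that mass slides down and the 11 kg mass slides up. Taking that direction as positive, Newton's second law for the whole system gives 76.183 − 36.907 = (11 + 14) a, so a = 39.276 / 25 = 1.5710 m/s².
For the 11 kg mass (up-slope positive): T − 36.907 = 11 × 1.5710, so T = 54.188 N.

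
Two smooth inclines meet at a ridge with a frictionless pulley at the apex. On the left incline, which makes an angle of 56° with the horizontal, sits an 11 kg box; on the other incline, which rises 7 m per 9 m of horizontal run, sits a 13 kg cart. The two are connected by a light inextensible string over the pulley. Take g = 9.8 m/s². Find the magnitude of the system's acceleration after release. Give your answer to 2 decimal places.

Resolve each weight along its own incline: the 11 kg mass has component 11 × 9.8 × sin 56° = 89.370 N down its slope, and the 13 kg mass has 13 × 9.8 × sin 37.87° = 78.216 N down its slope.
The 11 kg side's 89.370 N exceeds the other side's 78.216 N, so that mass slides down and the 13 kg mass slides up. Taking that direction as positive, Newton's second law for the whole system gives 89.370 − 78.216 = (11 + 13) a, so a = 11.154 / 24 = 0.4647 m/s².

0.46 m/s²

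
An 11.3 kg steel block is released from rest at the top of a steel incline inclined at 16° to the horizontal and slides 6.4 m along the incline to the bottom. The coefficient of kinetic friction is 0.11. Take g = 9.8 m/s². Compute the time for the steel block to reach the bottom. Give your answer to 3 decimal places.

2.773 s

The weight component along the incline is mg sin 16° = 30.524 N and the normal force is N = mg cos 16° = 106.450 N.
Friction up the slope is f = μN = 0.11 × 106.450 = 11.710 N, so the net downslope force is 30.524 − 11.710 = 18.814 N and a = 18.814 / 11.3 = 1.6650 m/s².
Starting from rest, L = ½at², so t = √(2L/a) = √(2 × 6.4 / 1.6650) = 2.7727 s.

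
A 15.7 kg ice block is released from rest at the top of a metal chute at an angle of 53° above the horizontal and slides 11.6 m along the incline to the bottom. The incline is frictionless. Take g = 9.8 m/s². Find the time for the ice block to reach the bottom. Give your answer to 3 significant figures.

1.72 s

The weight component along the incline is mg sin 53° = 122.878 N and the normal force is N = mg cos 53° = 92.595 N.
With no friction, a = g sin 53° = 7.8266 m/s².
Starting from rest, L = ½at², so t = √(2L/a) = √(2 × 11.6 / 7.8266) = 1.7217 s.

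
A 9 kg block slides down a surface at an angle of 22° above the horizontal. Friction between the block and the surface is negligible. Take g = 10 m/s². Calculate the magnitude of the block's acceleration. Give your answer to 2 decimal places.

3.75 m/s²

Resolving the weight along the incline: the component pulling the block down the slope is mg sin 22° = 9 × 10 × 0.3746 = 33.714 N, and the normal force is N = mg cos 22° = 9 × 10 × 0.9272 = 83.448 N.
With no friction the net force along the incline is 33.714 N, so a = g sin 22° = 33.714 / 9 = 3.7460 m/s².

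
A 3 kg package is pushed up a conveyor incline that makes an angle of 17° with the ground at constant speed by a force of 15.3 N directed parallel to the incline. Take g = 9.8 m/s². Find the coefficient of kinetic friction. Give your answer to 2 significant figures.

0.24

At constant speed ΣF = 0 along the incline. The applied 15.3 N acts up the slope; the weight component mg sin 17° = 8.596 N and kinetic friction μN both act down the slope.
So 15.3 = 8.596 + μ × 28.115, giving μ = (15.3 − 8.596) / 28.115 = 0.2384.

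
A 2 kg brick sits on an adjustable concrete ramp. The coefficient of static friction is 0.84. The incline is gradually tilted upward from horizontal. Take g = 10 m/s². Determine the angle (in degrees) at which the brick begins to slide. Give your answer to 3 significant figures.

At the threshold of sliding, static friction is at its maximum μ_s N and exactly balances the weight component along the incline: mg sin θ = μ_s mg cos θ.
Hence tan θ = μ_s = 0.84, so θ = arctan(0.84) = 40.0303°.

40.0°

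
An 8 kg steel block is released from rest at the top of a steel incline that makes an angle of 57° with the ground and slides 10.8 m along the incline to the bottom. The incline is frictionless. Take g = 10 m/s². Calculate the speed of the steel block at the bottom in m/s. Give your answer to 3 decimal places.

The weight component along the incline is mg sin 57° = 67.094 N and the normal force is N = mg cos 57° = 43.571 N.
With no friction, a = g sin 57° = 8.3867 m/s².
Starting from rest over a distance of 10.8 m, v² = 2aL = 2 × 8.3867 × 10.8 = 181.1527, so v = 13.4593 m/s.

13.459 m/s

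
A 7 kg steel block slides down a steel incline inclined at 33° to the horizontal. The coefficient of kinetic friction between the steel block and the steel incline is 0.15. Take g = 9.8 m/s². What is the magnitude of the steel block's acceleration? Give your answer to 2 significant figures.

4.1 m/s²

Resolving the weight along the incline: the component pulling the steel block down the slope is mg sin 33° = 7 × 9.8 × 0.5446 = 37.360 N, and the normal force is N = mg cos 33° = 7 × 9.8 × 0.8387 = 57.535 N.
Kinetic friction acts up the slope with magnitude f = μN = 0.15 × 57.535 = 8.630 N.
Net force along the incline is 37.360 − 8.630 = 28.730 N, so a = 28.730 / 7 = 4.1043 m/s².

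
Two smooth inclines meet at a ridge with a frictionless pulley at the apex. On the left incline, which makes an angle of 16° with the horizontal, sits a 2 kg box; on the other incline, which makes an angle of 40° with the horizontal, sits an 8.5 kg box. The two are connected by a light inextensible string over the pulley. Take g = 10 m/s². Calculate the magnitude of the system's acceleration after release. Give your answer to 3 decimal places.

4.678 m/s²

Resolve each weight along its own incline: the 2 kg mass has component 2 × 10 × sin 16° = 5.513 N down its slope, and the 8.5 kg mass has 8.5 × 10 × sin 40° = 54.637 N down its slope.
The 8.5 kg side's 54.637 N exceeds the other side's 5.513 N, so that mass slides down and the 2 kg mass slides up. Taking that direction as positive, Newton's second law for the whole system gives 54.637 − 5.513 = (2 + 8.5) a, so a = 49.124 / 10.5 = 4.6785 m/s².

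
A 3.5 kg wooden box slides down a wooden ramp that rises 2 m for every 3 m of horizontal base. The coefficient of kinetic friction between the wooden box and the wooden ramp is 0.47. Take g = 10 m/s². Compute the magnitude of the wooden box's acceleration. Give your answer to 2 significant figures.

1.6 m/s²

Resolving the weight along the incline: the component pulling the wooden box down the slope is mg sin 33.69° = 3.5 × 10 × 0.5547 = 19.415 N, and the normal force is N = mg cos 33.69° = 3.5 × 10 × 0.8321 = 29.123 N.
Kinetic friction acts up the slope with magnitude f = μN = 0.47 × 29.123 = 13.688 N.
Net force along the incline is 19.415 − 13.688 = 5.727 N, so a = 5.727 / 3.5 = 1.6363 m/s².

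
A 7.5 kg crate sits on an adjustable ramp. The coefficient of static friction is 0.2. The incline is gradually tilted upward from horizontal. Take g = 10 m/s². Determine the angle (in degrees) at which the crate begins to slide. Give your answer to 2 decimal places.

At the threshold of sliding, static friction is at its maximum μ_s N and exactly balances the weight component along the incline: mg sin θ = μ_s mg cos θ.
Hence tan θ = μ_s = 0.2, so θ = arctan(0.2) = 11.3099°.

11.31°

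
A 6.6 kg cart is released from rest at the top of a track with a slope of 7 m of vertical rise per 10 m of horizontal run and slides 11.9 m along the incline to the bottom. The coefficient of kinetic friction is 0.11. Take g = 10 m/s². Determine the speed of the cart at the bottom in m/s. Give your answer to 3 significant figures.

The weight component along the incline is mg sin 34.99° = 37.849 N and the normal force is N = mg cos 34.99° = 54.069 N.
Friction up the slope is f = μN = 0.11 × 54.069 = 5.948 N, so the net downslope force is 37.849 − 5.948 = 31.901 N and a = 31.901 / 6.6 = 4.8335 m/s².
Starting from rest over a distance of 11.9 m, v² = 2aL = 2 × 4.8335 × 11.9 = 115.0373, so v = 10.7255 m/s.

10.7 m/s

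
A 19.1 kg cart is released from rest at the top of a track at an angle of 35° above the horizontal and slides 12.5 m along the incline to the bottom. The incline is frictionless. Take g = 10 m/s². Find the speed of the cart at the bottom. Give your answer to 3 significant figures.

The weight component along the incline is mg sin 35° = 109.553 N and the normal force is N = mg cos 35° = 156.458 N.
With no friction, a = g sin 35° = 5.7358 m/s².
Starting from rest over a distance of 12.5 m, v² = 2aL = 2 × 5.7358 × 12.5 = 143.3950, so v = 11.9748 m/s.

12.0 m/s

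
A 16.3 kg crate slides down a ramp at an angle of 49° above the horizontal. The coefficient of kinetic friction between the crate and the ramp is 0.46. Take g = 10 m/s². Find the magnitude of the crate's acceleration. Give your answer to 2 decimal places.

4.53 m/s²

Resolving the weight along the incline: the component pulling the crate down the slope is mg sin 49° = 16.3 × 10 × 0.7547 = 123.016 N, and the normal force is N = mg cos 49° = 16.3 × 10 × 0.6561 = 106.944 N.
Kinetic friction acts up the slope with magnitude f = μN = 0.46 × 106.944 = 49.194 N.
Net force along the incline is 123.016 − 49.194 = 73.822 N, so a = 73.822 / 16.3 = 4.5290 m/s².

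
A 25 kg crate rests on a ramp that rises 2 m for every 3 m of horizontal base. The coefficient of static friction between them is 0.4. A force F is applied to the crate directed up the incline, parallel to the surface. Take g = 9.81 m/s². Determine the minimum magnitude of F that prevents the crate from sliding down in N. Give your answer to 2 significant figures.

54 N

The normal force is N = mg cos 33.69° = 204.060 N. With F at its minimum the crate is on the verge of sliding down, so static friction is at its maximum μ_s N = 0.4 × 204.060 = 81.624 N and acts up the slope.
Equilibrium along the incline: F + μ_s N = mg sin 33.69°, so F = 136.040 − 81.624 = 54.416 N.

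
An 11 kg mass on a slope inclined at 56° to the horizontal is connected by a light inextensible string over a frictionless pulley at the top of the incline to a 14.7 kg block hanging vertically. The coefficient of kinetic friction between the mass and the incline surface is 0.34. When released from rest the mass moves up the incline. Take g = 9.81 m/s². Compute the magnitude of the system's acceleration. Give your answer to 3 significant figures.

1.33 m/s²

For the mass on the incline: the weight component along the slope is m₁g sin 56° = 11 × 9.81 × 0.8290 = 89.457 N and the normal force is N = m₁g cos 56° = 60.343 N.
Kinetic friction opposes the mass's motion up the incline: f = μN = 0.34 × 60.343 = 20.517 N acting down the slope.
Newton's second law for the mass (up-slope positive): T − 89.457 − 20.517 = 11 a. For the hanging block (downward positive): 14.7 × 9.81 − T = 14.7 a.
Adding the two equations eliminates T: 34.233 = 25.7 a, so a = 1.3320 m/s².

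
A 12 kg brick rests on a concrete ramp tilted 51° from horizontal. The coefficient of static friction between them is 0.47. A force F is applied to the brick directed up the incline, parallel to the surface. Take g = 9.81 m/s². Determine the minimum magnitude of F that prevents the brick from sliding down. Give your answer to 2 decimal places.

The normal force is N = mg cos 51° = 74.084 N. With F at its minimum the brick is on the verge of sliding down, so static friction is at its maximum μ_s N = 0.47 × 74.084 = 34.819 N and acts up the slope.
Equilibrium along the incline: F + μ_s N = mg sin 51°, so F = 91.486 − 34.819 = 56.667 N.

56.67 N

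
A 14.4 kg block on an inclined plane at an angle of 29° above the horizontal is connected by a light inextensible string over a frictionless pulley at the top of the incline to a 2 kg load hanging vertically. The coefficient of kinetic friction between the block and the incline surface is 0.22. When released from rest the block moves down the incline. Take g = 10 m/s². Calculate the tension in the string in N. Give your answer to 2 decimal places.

For the block on the incline: the weight component along the slope is m₁g sin 29° = 14.4 × 10 × 0.4848 = 69.811 N and the normal force is N = m₁g cos 29° = 125.945 N.
Kinetic friction opposes the block's motion down the incline: f = μN = 0.22 × 125.945 = 27.708 N acting up the slope.
Newton's second law for the block (down-slope positive): 69.811 − 27.708 − T = 14.4 a. For the hanging load (upward positive): T − 2 × 10 = 2 a.
Adding the two equations eliminates T: 22.103 = 16.4 a, so a = 1.3477 m/s².
Then from the hanging load's equation, T = 2 × (10 + 1.3477) = 22.695 N.

22.70 N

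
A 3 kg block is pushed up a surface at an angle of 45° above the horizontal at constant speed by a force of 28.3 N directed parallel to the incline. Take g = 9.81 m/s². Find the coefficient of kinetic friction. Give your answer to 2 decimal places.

At constant speed ΣF = 0 along the incline. The applied 28.3 N acts up the slope; the weight component mg sin 45° = 20.810 N and kinetic friction μN both act down the slope.
So 28.3 = 20.810 + μ × 20.810, giving μ = (28.3 − 20.810) / 20.810 = 0.3599.

0.36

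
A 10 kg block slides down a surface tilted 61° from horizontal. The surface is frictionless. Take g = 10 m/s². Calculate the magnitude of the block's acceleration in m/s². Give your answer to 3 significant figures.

Resolving the weight along the incline: the component pulling the block down the slope is mg sin 61° = 10 × 10 × 0.8746 = 87.460 N, and the normal force is N = mg cos 61° = 10 × 10 × 0.4848 = 48.480 N.
With no friction the net force along the incline is 87.460 N, so a = g sin 61° = 87.460 / 10 = 8.7460 m/s².

8.75 m/s²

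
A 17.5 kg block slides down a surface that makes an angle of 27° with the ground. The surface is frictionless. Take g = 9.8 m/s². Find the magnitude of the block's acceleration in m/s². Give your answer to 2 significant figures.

Resolving the weight along the incline: the component pulling the block down the slope is mg sin 27° = 17.5 × 9.8 × 0.4540 = 77.861 N, and the normal force is N = mg cos 27° = 17.5 × 9.8 × 0.8910 = 152.806 N.
With no friction the net force along the incline is 77.861 N, so a = g sin 27° = 77.861 / 17.5 = 4.4492 m/s².

4.4 m/s²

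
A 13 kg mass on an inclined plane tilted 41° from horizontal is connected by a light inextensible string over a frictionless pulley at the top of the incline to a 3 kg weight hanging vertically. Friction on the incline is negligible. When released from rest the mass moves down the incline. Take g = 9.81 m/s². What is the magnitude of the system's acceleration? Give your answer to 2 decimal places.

3.39 m/s²

For the mass on the incline: the weight component along the slope is m₁g sin 41° = 13 × 9.81 × 0.6561 = 83.672 N and the normal force is N = m₁g cos 41° = 96.248 N.
Newton's second law for the mass (down-slope positive): 83.672 − T = 13 a. For the hanging weight (upward positive): T − 3 × 9.81 = 3 a.
Adding the two equations eliminates T: 54.242 = 16 a, so a = 3.3901 m/s².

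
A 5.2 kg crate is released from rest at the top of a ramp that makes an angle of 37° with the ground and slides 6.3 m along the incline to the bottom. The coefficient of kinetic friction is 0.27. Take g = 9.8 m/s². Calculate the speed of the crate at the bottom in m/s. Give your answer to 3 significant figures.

6.91 m/s

The weight component along the incline is mg sin 37° = 30.668 N and the normal force is N = mg cos 37° = 40.698 N.
Friction up the slope is f = μN = 0.27 × 40.698 = 10.988 N, so the net downslope force is 30.668 − 10.988 = 19.680 N and a = 19.680 / 5.2 = 3.7846 m/s².
Starting from rest over a distance of 6.3 m, v² = 2aL = 2 × 3.7846 × 6.3 = 47.6860, so v = 6.9055 m/s.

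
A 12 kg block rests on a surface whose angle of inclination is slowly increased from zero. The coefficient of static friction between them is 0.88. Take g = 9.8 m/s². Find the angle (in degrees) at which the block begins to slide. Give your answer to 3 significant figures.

At the threshold of sliding, static friction is at its maximum μ_s N and exactly balances the weight component along the incline: mg sin θ = μ_s mg cos θ.
Hence tan θ = μ_s = 0.88, so θ = arctan(0.88) = 41.3478°.

41.3°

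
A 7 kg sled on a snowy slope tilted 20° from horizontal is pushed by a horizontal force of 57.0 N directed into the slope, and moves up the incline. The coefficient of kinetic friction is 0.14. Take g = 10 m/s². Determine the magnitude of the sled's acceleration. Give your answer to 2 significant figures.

2.5 m/s²

The horizontal push has components F cos 20° = 57.0 × 0.9397 = 53.563 N up the incline and F sin 20° = 57.0 × 0.3420 = 19.494 N pressing into the surface.
The normal force is therefore N = mg cos 20° + F sin 20° = 65.779 + 19.494 = 85.273 N, and kinetic friction down the slope is μN = 0.14 × 85.273 = 11.938 N.
Along the incline: F cos 20° − mg sin 20° − μN = ma, so 53.563 − 23.940 − 11.938 = 7 a, giving a = 2.5264 m/s².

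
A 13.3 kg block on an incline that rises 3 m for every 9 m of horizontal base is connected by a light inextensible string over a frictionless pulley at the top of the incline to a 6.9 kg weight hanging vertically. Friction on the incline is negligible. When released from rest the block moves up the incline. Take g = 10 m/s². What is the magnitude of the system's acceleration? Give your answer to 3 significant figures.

1.33 m/s²

For the block on the incline: the weight component along the slope is m₁g sin 18.43° = 13.3 × 10 × 0.3162 = 42.055 N and the normal force is N = m₁g cos 18.43° = 126.175 N.
Newton's second law for the block (up-slope positive): T − 42.055 = 13.3 a. For the hanging weight (downward positive): 6.9 × 10 − T = 6.9 a.
Adding the two equations eliminates T: 26.945 = 20.2 a, so a = 1.3339 m/s².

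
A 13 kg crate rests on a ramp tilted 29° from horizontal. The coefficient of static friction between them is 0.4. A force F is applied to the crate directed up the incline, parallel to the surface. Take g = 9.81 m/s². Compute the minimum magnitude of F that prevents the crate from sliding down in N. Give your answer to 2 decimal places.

The normal force is N = mg cos 29° = 111.540 N. With F at its minimum the crate is on the verge of sliding down, so static friction is at its maximum μ_s N = 0.4 × 111.540 = 44.616 N and acts up the slope.
Equilibrium along the incline: F + μ_s N = mg sin 29°, so F = 61.828 − 44.616 = 17.212 N.

17.21 N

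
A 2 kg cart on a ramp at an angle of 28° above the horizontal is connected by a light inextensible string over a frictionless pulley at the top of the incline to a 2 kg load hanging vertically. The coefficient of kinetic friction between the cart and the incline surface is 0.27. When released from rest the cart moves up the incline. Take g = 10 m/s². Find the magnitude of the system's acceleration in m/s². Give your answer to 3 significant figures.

1.46 m/s²

For the cart on the incline: the weight component along the slope is m₁g sin 28° = 2 × 10 × 0.4695 = 9.390 N and the normal force is N = m₁g cos 28° = 17.659 N.
Kinetic friction opposes the cart's motion up the incline: f = μN = 0.27 × 17.659 = 4.768 N acting down the slope.
Newton's second law for the cart (up-slope positive): T − 9.390 − 4.768 = 2 a. For the hanging load (downward positive): 2 × 10 − T = 2 a.
Adding the two equations eliminates T: 5.842 = 4 a, so a = 1.4605 m/s².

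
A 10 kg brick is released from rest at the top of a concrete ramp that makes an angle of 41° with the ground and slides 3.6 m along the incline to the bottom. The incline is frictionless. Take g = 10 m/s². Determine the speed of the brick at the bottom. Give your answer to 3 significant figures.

The weight component along the incline is mg sin 41° = 65.606 N and the normal force is N = mg cos 41° = 75.471 N.
With no friction, a = g sin 41° = 6.5606 m/s².
Starting from rest over a distance of 3.6 m, v² = 2aL = 2 × 6.5606 × 3.6 = 47.2363, so v = 6.8729 m/s.

6.87 m/s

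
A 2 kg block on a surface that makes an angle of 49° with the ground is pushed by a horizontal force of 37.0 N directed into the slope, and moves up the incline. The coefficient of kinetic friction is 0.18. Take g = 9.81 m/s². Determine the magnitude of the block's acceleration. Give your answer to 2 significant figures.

The horizontal push has components F cos 49° = 37.0 × 0.6561 = 24.276 N up the incline and F sin 49° = 37.0 × 0.7547 = 27.924 N pressing into the surface.
The normal force is therefore N = mg cos 49° + F sin 49° = 12.873 + 27.924 = 40.797 N, and kinetic friction down the slope is μN = 0.18 × 40.797 = 7.343 N.
Along the incline: F cos 49° − mg sin 49° − μN = ma, so 24.276 − 14.807 − 7.343 = 2 a, giving a = 1.0630 m/s².

1.1 m/s²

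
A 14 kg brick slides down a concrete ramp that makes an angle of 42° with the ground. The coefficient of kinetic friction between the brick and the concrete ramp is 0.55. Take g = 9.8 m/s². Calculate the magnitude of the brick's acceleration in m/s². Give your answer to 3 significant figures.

2.55 m/s²

Resolving the weight along the incline: the component pulling the brick down the slope is mg sin 42° = 14 × 9.8 × 0.6691 = 91.801 N, and the normal force is N = mg cos 42° = 14 × 9.8 × 0.7431 = 101.953 N.
Kinetic friction acts up the slope with magnitude f = μN = 0.55 × 101.953 = 56.074 N.
Net force along the incline is 91.801 − 56.074 = 35.727 N, so a = 35.727 / 14 = 2.5519 m/s².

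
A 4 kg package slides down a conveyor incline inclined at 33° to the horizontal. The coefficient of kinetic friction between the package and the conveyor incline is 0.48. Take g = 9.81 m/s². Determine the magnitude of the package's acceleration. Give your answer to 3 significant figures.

Resolving the weight along the incline: the component pulling the package down the slope is mg sin 33° = 4 × 9.81 × 0.5446 = 21.370 N, and the normal force is N = mg cos 33° = 4 × 9.81 × 0.8387 = 32.911 N.
Kinetic friction acts up the slope with magnitude f = μN = 0.48 × 32.911 = 15.797 N.
Net force along the incline is 21.370 − 15.797 = 5.573 N, so a = 5.573 / 4 = 1.3933 m/s².

1.39 m/s²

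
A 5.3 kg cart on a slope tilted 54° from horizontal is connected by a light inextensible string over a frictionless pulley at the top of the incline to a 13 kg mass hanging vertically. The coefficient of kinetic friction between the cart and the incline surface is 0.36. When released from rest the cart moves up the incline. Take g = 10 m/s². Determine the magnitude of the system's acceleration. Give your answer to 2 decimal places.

For the cart on the incline: the weight component along the slope is m₁g sin 54° = 5.3 × 10 × 0.8090 = 42.877 N and the normal force is N = m₁g cos 54° = 31.153 N.
Kinetic friction opposes the cart's motion up the incline: f = μN = 0.36 × 31.153 = 11.215 N acting down the slope.
Newton's second law for the cart (up-slope positive): T − 42.877 − 11.215 = 5.3 a. For the hanging mass (downward positive): 13 × 10 − T = 13 a.
Adding the two equations eliminates T: 75.908 = 18.3 a, so a = 4.1480 m/s².

4.15 m/s²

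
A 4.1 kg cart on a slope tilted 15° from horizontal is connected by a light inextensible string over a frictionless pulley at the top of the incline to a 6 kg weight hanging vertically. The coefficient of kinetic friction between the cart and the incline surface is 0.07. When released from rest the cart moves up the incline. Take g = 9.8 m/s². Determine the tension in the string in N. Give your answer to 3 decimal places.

For the cart on the incline: the weight component along the slope is m₁g sin 15° = 4.1 × 9.8 × 0.2588 = 10.399 N and the normal force is N = m₁g cos 15° = 38.811 N.
Kinetic friction opposes the cart's motion up the incline: f = μN = 0.07 × 38.811 = 2.717 N acting down the slope.
Newton's second law for the cart (up-slope positive): T − 10.399 − 2.717 = 4.1 a. For the hanging weight (downward positive): 6 × 9.8 − T = 6 a.
Adding the two equations eliminates T: 45.684 = 10.1 a, so a = 4.5232 m/s².
Then from the hanging weight's equation, T = 6 × (9.8 − 4.5232) = 31.661 N.

31.661 N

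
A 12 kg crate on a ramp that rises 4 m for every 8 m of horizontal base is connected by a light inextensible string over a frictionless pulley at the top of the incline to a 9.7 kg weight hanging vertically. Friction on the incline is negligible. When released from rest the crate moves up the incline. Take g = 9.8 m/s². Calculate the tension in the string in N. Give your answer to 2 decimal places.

76.08 N

For the crate on the incline: the weight component along the slope is m₁g sin 26.57° = 12 × 9.8 × 0.4472 = 52.591 N and the normal force is N = m₁g cos 26.57° = 105.185 N.
Newton's second law for the crate (up-slope positive): T − 52.591 = 12 a. For the hanging weight (downward positive): 9.7 × 9.8 − T = 9.7 a.
Adding the two equations eliminates T: 42.469 = 21.7 a, so a = 1.9571 m/s².
Then from the hanging weight's equation, T = 9.7 × (9.8 − 1.9571) = 76.076 N.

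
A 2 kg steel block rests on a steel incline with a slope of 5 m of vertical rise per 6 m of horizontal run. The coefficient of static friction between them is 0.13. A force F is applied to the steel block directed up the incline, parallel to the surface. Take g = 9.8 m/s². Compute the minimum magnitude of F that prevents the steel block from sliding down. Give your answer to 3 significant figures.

The normal force is N = mg cos 39.81° = 15.057 N. With F at its minimum the steel block is on the verge of sliding down, so static friction is at its maximum μ_s N = 0.13 × 15.057 = 1.957 N and acts up the slope.
Equilibrium along the incline: F + μ_s N = mg sin 39.81°, so F = 12.548 − 1.957 = 10.591 N.

10.6 N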